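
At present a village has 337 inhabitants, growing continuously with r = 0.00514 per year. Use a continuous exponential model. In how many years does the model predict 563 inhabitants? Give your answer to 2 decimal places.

t ≈ 99.84 years

563 = 337 · e^(0.00514·t)
t = ln(563/337) / 0.00514 = ln(1.67062) / 0.00514 = 0.5132 / 0.00514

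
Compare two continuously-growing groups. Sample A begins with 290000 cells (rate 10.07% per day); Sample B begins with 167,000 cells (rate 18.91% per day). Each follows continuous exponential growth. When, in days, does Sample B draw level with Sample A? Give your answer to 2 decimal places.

290000·e^(0.1007t) = 167000·e^(0.1891t)
290000/167000 = e^((0.1891 − 0.1007)t) → ln(1.73653) = 0.0884·t
t = 0.55189 / 0.0884

t ≈ 6.24 days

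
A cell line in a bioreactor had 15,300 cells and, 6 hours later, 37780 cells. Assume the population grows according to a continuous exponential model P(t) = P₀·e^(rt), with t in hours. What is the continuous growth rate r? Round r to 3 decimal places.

r ≈ 0.151 per hour

37780 = 15300 · e^(r·6)
e^(6r) = 37780/15300 = 2.46928
r = ln(2.46928) / 6 = 0.90393 / 6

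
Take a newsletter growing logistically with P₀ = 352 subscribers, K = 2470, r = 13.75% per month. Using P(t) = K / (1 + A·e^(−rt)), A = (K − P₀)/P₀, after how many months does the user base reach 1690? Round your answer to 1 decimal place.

t ≈ 18.7 months

A = (2470 − 352)/352 = 6.01705
1690 = 2470/(1 + 6.01705·e^(−0.1375t)) → 1 + 6.01705·e^(−0.1375t) = 1.46154
e^(−0.1375t) = 0.076705 → t = ln(13.03693)/0.1375 = 2.56779/0.1375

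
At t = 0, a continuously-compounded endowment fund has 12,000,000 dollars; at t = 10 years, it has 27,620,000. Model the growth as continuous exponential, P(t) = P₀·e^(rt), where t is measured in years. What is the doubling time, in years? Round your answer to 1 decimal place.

doubling time ≈ 8.3 years

r = ln(27620000/12000000) / 10 = ln(2.30167) / 10 ≈ 0.083363 per year
doubling time = ln 2 / |r| = 0.69315 / 0.083363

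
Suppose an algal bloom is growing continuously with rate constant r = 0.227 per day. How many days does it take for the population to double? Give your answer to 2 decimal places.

doubling time = ln(2) / |r| = 0.69315 / 0.227

doubling time ≈ 3.05 days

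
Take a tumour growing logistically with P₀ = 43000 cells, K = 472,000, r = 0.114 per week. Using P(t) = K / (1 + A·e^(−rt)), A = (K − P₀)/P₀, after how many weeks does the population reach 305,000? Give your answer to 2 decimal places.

A = (472000 − 43000)/43000 = 9.97674
305000 = 472000/(1 + 9.97674·e^(−0.114t)) → 1 + 9.97674·e^(−0.114t) = 1.54754
e^(−0.114t) = 0.054882 → t = ln(18.221)/0.114 = 2.90257/0.114

t ≈ 25.46 weeks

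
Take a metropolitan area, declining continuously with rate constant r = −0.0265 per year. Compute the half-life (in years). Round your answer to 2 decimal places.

half-life = ln(2) / |r| = 0.69315 / 0.0265

half-life ≈ 26.16 years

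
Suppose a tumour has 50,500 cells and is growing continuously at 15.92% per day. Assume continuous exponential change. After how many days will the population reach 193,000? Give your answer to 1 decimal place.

193000 = 50500 · e^(0.1592·t)
t = ln(193000/50500) / 0.1592 = ln(3.82178) / 0.1592 = 1.34072 / 0.1592

t ≈ 8.4 days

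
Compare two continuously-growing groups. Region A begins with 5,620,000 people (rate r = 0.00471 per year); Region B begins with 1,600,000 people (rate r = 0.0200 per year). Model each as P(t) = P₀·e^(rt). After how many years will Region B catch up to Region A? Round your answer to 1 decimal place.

t ≈ 82.2 years

5620000·e^(0.00471t) = 1600000·e^(0.02t)
5620000/1600000 = e^((0.02 − 0.00471)t) → ln(3.5125) = 0.01529·t
t = 1.25633 / 0.01529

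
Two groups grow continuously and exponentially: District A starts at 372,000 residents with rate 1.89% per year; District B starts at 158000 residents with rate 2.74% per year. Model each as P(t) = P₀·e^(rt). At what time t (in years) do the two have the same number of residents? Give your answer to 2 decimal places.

372000·e^(0.0189t) = 158000·e^(0.0274t)
372000/158000 = e^((0.0274 − 0.0189)t) → ln(2.35443) = 0.0085·t
t = 0.8563 / 0.0085

t ≈ 100.74 years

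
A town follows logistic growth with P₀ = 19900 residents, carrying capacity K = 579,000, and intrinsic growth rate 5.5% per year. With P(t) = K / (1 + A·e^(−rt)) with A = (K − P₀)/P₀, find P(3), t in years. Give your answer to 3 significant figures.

≈ 23,300 residents

A = (579000 − 19900)/19900 = 28.09548
P(3) = 579000 / (1 + 28.09548·e^(−0.055·3)) = 579000 / (1 + 28.09548·0.847894)
= 579000 / 24.82198 ≈ 23326.1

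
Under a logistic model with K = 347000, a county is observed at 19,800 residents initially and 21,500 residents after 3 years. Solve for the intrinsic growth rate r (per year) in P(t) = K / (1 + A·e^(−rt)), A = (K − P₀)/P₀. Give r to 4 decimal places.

A = (347000 − 19800)/19800 = 16.52525
21500 = 347000/(1 + 16.52525·e^(−r·3)) → e^(−3r) = (16.13953 − 1)/16.52525 = 0.916145
r = −ln(0.916145)/3 = 0.08758/3

r ≈ 0.0292 per year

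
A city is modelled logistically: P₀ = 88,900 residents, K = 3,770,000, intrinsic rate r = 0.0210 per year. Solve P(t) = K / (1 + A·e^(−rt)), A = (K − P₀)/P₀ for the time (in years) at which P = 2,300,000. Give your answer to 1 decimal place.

A = (3770000 − 88900)/88900 = 41.4072
2300000 = 3770000/(1 + 41.4072·e^(−0.021t)) → 1 + 41.4072·e^(−0.021t) = 1.63913
e^(−0.021t) = 0.015435 → t = ln(64.78677)/0.021 = 4.1711/0.021

t ≈ 198.6 years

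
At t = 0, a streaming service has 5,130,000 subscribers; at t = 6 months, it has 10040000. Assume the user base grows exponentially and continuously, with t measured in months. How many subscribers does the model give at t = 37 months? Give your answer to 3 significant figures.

r = ln(10040000/5130000) / 6 ≈ 0.111912 per month
P(37) = 5130000 · e^(0.111912·37) = 5130000 · 62.84935 ≈ 322417180.58

≈ 322,000,000 subscribers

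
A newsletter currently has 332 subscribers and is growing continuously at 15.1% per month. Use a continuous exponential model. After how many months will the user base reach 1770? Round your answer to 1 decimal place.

t ≈ 11.1 months

1770 = 332 · e^(0.151·t)
t = ln(1770/332) / 0.151 = ln(5.33133) / 0.151 = 1.6736 / 0.151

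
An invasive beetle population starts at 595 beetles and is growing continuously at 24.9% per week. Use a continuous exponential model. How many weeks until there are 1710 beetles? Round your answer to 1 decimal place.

t ≈ 4.2 weeks

1710 = 595 · e^(0.249·t)
t = ln(1710/595) / 0.249 = ln(2.87395) / 0.249 = 1.05569 / 0.249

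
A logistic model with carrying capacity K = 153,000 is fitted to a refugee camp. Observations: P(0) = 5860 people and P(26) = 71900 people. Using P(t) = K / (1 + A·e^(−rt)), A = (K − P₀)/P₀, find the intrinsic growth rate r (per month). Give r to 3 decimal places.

A = (153000 − 5860)/5860 = 25.10922
71900 = 153000/(1 + 25.10922·e^(−r·26)) → e^(−26r) = (2.12796 − 1)/25.10922 = 0.044922
r = −ln(0.044922)/26 = 3.10283/26

r ≈ 0.119 per month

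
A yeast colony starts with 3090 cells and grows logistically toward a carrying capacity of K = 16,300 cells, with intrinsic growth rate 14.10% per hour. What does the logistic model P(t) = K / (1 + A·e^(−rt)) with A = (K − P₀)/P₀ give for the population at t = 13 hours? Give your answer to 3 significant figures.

≈ 9,680 cells

A = (16300 − 3090)/3090 = 4.27508
P(13) = 16300 / (1 + 4.27508·e^(−0.141·13)) = 16300 / (1 + 4.27508·0.159933)
= 16300 / 1.68373 ≈ 9680.91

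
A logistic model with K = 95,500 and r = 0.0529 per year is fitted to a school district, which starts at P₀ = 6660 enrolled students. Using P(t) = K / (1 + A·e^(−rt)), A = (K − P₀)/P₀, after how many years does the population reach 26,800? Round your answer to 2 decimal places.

t ≈ 31.18 years

A = (95500 − 6660)/6660 = 13.33934
26800 = 95500/(1 + 13.33934·e^(−0.0529t)) → 1 + 13.33934·e^(−0.0529t) = 3.56343
e^(−0.0529t) = 0.192171 → t = ln(5.2037)/0.0529 = 1.64937/0.0529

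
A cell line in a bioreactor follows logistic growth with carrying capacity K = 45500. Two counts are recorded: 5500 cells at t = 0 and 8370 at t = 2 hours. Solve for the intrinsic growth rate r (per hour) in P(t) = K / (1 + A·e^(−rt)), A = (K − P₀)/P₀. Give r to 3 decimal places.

r ≈ 0.247 per hour

A = (45500 − 5500)/5500 = 7.27273
8370 = 45500/(1 + 7.27273·e^(−r·2)) → e^(−2r) = (5.43608 − 1)/7.27273 = 0.609961
r = −ln(0.609961)/2 = 0.49436/2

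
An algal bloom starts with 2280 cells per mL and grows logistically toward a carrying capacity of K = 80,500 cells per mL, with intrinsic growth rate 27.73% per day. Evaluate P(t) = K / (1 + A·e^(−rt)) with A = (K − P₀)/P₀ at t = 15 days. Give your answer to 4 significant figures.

≈ 52,420 cells per mL

A = (80500 − 2280)/2280 = 34.30702
P(15) = 80500 / (1 + 34.30702·e^(−0.2773·15)) = 80500 / (1 + 34.30702·0.015615)
= 80500 / 1.53572 ≈ 52418.53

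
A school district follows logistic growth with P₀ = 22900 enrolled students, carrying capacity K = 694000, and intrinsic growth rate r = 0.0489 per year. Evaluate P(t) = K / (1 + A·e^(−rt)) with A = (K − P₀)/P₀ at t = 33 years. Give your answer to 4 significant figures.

A = (694000 − 22900)/22900 = 29.30568
P(33) = 694000 / (1 + 29.30568·e^(−0.0489·33)) = 694000 / (1 + 29.30568·0.199149)
= 694000 / 6.83621 ≈ 101518.27

≈ 101,500 enrolled students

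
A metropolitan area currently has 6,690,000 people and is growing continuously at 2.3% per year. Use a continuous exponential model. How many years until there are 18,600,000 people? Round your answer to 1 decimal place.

18600000 = 6690000 · e^(0.023·t)
t = ln(18600000/6690000) / 0.023 = ln(2.78027) / 0.023 = 1.02255 / 0.023

t ≈ 44.5 years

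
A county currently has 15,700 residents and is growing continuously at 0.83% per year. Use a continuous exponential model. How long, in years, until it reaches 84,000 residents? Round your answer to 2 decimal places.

84000 = 15700 · e^(0.0083·t)
t = ln(84000/15700) / 0.0083 = ln(5.35032) / 0.0083 = 1.67716 / 0.0083

t ≈ 202.07 years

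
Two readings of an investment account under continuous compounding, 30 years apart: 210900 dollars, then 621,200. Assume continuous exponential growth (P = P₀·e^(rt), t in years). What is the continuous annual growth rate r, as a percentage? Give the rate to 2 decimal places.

r ≈ 3.60% per year

621200 = 210900 · e^(r·30)
e^(30r) = 621200/210900 = 2.94547
r = ln(2.94547) / 30 = 1.08027 / 30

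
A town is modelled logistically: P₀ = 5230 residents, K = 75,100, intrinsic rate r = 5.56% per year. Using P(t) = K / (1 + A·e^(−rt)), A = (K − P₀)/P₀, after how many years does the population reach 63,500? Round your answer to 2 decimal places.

t ≈ 77.20 years

A = (75100 − 5230)/5230 = 13.35946
63500 = 75100/(1 + 13.35946·e^(−0.0556t)) → 1 + 13.35946·e^(−0.0556t) = 1.18268
e^(−0.0556t) = 0.013674 → t = ln(73.13155)/0.0556 = 4.29226/0.0556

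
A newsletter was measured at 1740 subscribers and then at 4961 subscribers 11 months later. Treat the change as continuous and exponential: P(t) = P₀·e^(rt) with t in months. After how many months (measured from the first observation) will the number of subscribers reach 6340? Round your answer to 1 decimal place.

t ≈ 13.6 months

r = ln(4961/1740) / 11 ≈ 0.095247 per month
t = ln(6340/1740) / r = 1.29299 / 0.095247 ≈ 13.575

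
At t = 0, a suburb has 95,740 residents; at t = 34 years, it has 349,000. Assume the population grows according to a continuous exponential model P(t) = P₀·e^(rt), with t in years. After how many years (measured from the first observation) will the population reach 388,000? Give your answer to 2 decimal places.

r = ln(349000/95740) / 34 ≈ 0.038042 per year
t = ln(388000/95740) / r = 1.39937 / 0.038042 ≈ 36.785

t ≈ 36.78 years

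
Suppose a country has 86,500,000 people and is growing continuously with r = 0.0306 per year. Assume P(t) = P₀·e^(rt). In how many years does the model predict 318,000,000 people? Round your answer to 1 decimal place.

t ≈ 42.5 years

318000000 = 86500000 · e^(0.0306·t)
t = ln(318000000/86500000) / 0.0306 = ln(3.6763) / 0.0306 = 1.30191 / 0.0306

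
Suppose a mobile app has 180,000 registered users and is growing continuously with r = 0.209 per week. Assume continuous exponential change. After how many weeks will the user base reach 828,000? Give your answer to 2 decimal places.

828000 = 180000 · e^(0.209·t)
t = ln(828000/180000) / 0.209 = ln(4.6) / 0.209 = 1.52606 / 0.209

t ≈ 7.30 weeks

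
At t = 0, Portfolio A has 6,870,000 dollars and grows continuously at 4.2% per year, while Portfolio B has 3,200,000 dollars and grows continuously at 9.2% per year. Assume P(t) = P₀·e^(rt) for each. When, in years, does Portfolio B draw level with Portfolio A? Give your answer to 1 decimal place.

t ≈ 15.3 years

6870000·e^(0.042t) = 3200000·e^(0.092t)
6870000/3200000 = e^((0.092 − 0.042)t) → ln(2.14688) = 0.05·t
t = 0.76401 / 0.05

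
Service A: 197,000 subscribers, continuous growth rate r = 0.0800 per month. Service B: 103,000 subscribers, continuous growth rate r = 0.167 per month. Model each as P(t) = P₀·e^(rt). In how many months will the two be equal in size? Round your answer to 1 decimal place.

t ≈ 7.5 months

197000·e^(0.08t) = 103000·e^(0.167t)
197000/103000 = e^((0.167 − 0.08)t) → ln(1.91262) = 0.087·t
t = 0.64847 / 0.087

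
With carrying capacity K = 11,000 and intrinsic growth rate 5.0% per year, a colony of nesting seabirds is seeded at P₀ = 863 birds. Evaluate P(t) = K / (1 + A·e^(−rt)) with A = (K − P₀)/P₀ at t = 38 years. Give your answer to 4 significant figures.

≈ 3,990 birds

A = (11000 − 863)/863 = 11.74623
P(38) = 11000 / (1 + 11.74623·e^(−0.05·38)) = 11000 / (1 + 11.74623·0.149569)
= 11000 / 2.75687 ≈ 3990.04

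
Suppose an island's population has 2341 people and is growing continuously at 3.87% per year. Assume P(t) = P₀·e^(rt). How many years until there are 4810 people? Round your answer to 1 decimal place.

t ≈ 18.6 years

4810 = 2341 · e^(0.0387·t)
t = ln(4810/2341) / 0.0387 = ln(2.05468) / 0.0387 = 0.72012 / 0.0387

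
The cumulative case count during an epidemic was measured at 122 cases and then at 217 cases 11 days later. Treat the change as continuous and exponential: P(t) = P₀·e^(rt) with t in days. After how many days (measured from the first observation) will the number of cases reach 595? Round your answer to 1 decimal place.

t ≈ 30.3 days

r = ln(217/122) / 11 ≈ 0.052352 per day
t = ln(595/122) / r = 1.58454 / 0.052352 ≈ 30.267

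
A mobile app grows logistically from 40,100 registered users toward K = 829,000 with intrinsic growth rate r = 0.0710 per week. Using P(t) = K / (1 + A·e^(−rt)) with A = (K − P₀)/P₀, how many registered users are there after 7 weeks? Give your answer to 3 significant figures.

A = (829000 − 40100)/40100 = 19.67332
P(7) = 829000 / (1 + 19.67332·e^(−0.071·7)) = 829000 / (1 + 19.67332·0.608353)
= 829000 / 12.96832 ≈ 63925.01

≈ 63,900 registered users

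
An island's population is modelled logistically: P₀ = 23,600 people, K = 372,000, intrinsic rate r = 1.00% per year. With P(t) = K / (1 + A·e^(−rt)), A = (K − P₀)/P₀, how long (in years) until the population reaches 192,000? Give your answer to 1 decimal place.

t ≈ 275.7 years

A = (372000 − 23600)/23600 = 14.76271
192000 = 372000/(1 + 14.76271·e^(−0.01t)) → 1 + 14.76271·e^(−0.01t) = 1.9375
e^(−0.01t) = 0.063505 → t = ln(15.74689)/0.01 = 2.75664/0.01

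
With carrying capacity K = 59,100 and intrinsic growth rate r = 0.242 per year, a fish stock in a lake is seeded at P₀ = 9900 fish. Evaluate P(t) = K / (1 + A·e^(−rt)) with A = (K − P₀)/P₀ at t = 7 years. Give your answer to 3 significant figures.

A = (59100 − 9900)/9900 = 4.9697
P(7) = 59100 / (1 + 4.9697·e^(−0.242·7)) = 59100 / (1 + 4.9697·0.183783)
= 59100 / 1.91335 ≈ 30888.31

≈ 30,900 fish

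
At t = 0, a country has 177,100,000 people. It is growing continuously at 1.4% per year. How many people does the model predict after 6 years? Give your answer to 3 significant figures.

≈ 193,000,000 people

P(6) = 177100000 · e^(0.014·6) = 177100000 · e^(0.084)
= 177100000 · 1.08763 ≈ 192619077.09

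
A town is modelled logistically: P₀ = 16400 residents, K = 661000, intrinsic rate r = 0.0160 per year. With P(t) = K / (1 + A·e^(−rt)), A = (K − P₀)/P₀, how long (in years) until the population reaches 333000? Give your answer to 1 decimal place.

t ≈ 230.4 years

A = (661000 − 16400)/16400 = 39.30488
333000 = 661000/(1 + 39.30488·e^(−0.016t)) → 1 + 39.30488·e^(−0.016t) = 1.98498
e^(−0.016t) = 0.02506 → t = ln(39.90404)/0.016 = 3.68648/0.016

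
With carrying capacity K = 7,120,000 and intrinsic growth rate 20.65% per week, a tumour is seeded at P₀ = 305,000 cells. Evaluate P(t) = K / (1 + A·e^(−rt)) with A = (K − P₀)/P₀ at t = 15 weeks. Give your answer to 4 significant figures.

A = (7120000 − 305000)/305000 = 22.34426
P(15) = 7120000 / (1 + 22.34426·e^(−0.2065·15)) = 7120000 / (1 + 22.34426·0.045162)
= 7120000 / 2.00911 ≈ 3543856.28

≈ 3,544,000 cells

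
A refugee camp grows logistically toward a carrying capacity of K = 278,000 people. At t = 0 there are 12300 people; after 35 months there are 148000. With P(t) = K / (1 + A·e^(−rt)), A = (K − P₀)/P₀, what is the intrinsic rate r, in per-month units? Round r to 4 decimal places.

A = (278000 − 12300)/12300 = 21.60163
148000 = 278000/(1 + 21.60163·e^(−r·35)) → e^(−35r) = (1.87838 − 1)/21.60163 = 0.040663
r = −ln(0.040663)/35 = 3.20245/35

r ≈ 0.0915 per month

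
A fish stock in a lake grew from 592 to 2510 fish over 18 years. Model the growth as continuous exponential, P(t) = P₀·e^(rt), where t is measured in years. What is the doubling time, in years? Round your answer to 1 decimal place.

doubling time ≈ 8.6 years

r = ln(2510/592) / 18 = ln(4.23986) / 18 ≈ 0.080252 per year
doubling time = ln 2 / |r| = 0.69315 / 0.080252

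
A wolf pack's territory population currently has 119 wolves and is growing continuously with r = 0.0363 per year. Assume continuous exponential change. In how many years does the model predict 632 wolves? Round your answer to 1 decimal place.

t ≈ 46.0 years

632 = 119 · e^(0.0363·t)
t = ln(632/119) / 0.0363 = ln(5.31092) / 0.0363 = 1.66977 / 0.0363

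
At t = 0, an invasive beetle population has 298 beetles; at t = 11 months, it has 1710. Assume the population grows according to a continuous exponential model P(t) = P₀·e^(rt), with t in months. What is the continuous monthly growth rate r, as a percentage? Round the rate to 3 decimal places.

1710 = 298 · e^(r·11)
e^(11r) = 1710/298 = 5.73826
r = ln(5.73826) / 11 = 1.74716 / 11

r ≈ 15.883% per month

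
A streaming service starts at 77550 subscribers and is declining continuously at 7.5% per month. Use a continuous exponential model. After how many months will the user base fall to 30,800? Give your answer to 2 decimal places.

30800 = 77550 · e^(-0.075·t)
t = ln(30800/77550) / -0.075 = ln(0.39716) / -0.075 = -0.92341 / -0.075

t ≈ 12.31 months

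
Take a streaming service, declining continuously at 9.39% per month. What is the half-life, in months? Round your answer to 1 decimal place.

half-life = ln(2) / |r| = 0.69315 / 0.0939

half-life ≈ 7.4 months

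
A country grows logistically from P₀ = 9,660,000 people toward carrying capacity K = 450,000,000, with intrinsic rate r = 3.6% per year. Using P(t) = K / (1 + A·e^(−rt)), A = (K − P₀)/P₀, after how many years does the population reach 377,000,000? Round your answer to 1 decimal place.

A = (450000000 − 9660000)/9660000 = 45.58385
377000000 = 450000000/(1 + 45.58385·e^(−0.036t)) → 1 + 45.58385·e^(−0.036t) = 1.19363
e^(−0.036t) = 0.004248 → t = ln(235.41249)/0.036 = 5.46134/0.036

t ≈ 151.7 years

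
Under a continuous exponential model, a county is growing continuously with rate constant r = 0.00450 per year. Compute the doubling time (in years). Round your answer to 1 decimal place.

doubling time = ln(2) / |r| = 0.69315 / 0.0045

doubling time ≈ 154.0 years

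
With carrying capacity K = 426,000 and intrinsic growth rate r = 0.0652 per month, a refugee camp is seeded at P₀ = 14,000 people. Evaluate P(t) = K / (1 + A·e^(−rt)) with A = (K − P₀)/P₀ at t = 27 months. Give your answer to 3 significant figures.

A = (426000 − 14000)/14000 = 29.42857
P(27) = 426000 / (1 + 29.42857·e^(−0.0652·27)) = 426000 / (1 + 29.42857·0.171976)
= 426000 / 6.06101 ≈ 70285.32

≈ 70,300 people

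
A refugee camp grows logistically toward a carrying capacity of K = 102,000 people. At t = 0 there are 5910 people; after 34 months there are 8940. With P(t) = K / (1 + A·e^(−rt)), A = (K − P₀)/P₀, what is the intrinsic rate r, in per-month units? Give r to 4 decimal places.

r ≈ 0.0131 per month

A = (102000 − 5910)/5910 = 16.25888
8940 = 102000/(1 + 16.25888·e^(−r·34)) → e^(−34r) = (11.4094 − 1)/16.25888 = 0.640228
r = −ln(0.640228)/34 = 0.44593/34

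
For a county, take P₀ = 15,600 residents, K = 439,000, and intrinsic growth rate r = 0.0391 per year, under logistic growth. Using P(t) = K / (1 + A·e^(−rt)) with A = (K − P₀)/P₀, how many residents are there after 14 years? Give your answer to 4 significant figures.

≈ 26,290 residents

A = (439000 − 15600)/15600 = 27.14103
P(14) = 439000 / (1 + 27.14103·e^(−0.0391·14)) = 439000 / (1 + 27.14103·0.578452)
= 439000 / 16.69978 ≈ 26287.78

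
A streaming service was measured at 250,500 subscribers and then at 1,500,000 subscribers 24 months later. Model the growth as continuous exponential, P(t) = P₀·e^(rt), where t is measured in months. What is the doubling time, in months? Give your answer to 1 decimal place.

doubling time ≈ 9.3 months

r = ln(1500000/250500) / 24 = ln(5.98802) / 24 ≈ 0.074573 per month
doubling time = ln 2 / |r| = 0.69315 / 0.074573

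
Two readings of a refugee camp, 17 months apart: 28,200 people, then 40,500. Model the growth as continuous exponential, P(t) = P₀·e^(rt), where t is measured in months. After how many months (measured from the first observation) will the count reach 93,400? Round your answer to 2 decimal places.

r = ln(40500/28200) / 17 ≈ 0.021293 per month
t = ln(93400/28200) / r = 1.19757 / 0.021293 ≈ 56.243

t ≈ 56.24 months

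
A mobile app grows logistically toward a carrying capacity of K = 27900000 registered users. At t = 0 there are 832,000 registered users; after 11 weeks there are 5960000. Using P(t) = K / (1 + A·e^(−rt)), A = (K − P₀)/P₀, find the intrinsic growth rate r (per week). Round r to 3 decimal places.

A = (27900000 − 832000)/832000 = 32.53365
5960000 = 27900000/(1 + 32.53365·e^(−r·11)) → e^(−11r) = (4.68121 − 1)/32.53365 = 0.113151
r = −ln(0.113151)/11 = 2.17903/11

r ≈ 0.198 per week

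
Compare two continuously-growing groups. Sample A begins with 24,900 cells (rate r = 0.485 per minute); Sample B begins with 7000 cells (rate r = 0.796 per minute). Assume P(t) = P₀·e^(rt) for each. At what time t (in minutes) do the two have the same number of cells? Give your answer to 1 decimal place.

24900·e^(0.485t) = 7000·e^(0.796t)
24900/7000 = e^((0.796 − 0.485)t) → ln(3.55714) = 0.311·t
t = 1.26896 / 0.311

t ≈ 4.1 minutes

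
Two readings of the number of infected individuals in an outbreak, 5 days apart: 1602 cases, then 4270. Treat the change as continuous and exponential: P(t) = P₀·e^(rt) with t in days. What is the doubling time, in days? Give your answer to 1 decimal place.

r = ln(4270/1602) / 5 = ln(2.66542) / 5 ≈ 0.196072 per day
doubling time = ln 2 / |r| = 0.69315 / 0.196072

doubling time ≈ 3.5 days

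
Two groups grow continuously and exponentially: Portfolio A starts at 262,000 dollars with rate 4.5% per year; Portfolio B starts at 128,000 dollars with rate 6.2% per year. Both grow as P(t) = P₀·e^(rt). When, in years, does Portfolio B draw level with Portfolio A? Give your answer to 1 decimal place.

262000·e^(0.045t) = 128000·e^(0.062t)
262000/128000 = e^((0.062 − 0.045)t) → ln(2.04688) = 0.017·t
t = 0.71631 / 0.017

t ≈ 42.1 years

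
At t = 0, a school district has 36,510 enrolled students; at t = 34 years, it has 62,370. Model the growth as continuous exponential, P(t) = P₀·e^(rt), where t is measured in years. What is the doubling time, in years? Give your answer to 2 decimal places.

r = ln(62370/36510) / 34 = ln(1.7083) / 34 ≈ 0.01575 per year
doubling time = ln 2 / |r| = 0.69315 / 0.01575

doubling time ≈ 44.01 years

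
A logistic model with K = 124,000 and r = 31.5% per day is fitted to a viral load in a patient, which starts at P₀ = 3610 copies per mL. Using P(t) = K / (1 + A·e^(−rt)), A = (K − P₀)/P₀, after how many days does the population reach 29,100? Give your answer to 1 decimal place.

A = (124000 − 3610)/3610 = 33.34903
29100 = 124000/(1 + 33.34903·e^(−0.315t)) → 1 + 33.34903·e^(−0.315t) = 4.26117
e^(−0.315t) = 0.097789 → t = ln(10.2261)/0.315 = 2.32494/0.315

t ≈ 7.4 days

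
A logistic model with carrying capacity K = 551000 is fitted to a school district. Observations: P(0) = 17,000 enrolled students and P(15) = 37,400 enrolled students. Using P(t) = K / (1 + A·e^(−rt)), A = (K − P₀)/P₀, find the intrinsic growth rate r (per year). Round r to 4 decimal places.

A = (551000 − 17000)/17000 = 31.41176
37400 = 551000/(1 + 31.41176·e^(−r·15)) → e^(−15r) = (14.73262 − 1)/31.41176 = 0.437181
r = −ln(0.437181)/15 = 0.82741/15

r ≈ 0.0552 per year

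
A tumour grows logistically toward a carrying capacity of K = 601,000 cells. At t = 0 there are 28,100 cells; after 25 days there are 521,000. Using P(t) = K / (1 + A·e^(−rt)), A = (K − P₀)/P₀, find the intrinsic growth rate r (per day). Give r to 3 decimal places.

A = (601000 − 28100)/28100 = 20.3879
521000 = 601000/(1 + 20.3879·e^(−r·25)) → e^(−25r) = (1.15355 − 1)/20.3879 = 0.007531
r = −ln(0.007531)/25 = 4.88867/25

r ≈ 0.196 per day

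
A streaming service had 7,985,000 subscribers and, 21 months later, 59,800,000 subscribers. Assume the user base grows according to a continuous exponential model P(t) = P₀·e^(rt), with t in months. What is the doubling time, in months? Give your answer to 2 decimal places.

r = ln(59800000/7985000) / 21 = ln(7.48904) / 21 ≈ 0.095878 per month
doubling time = ln 2 / |r| = 0.69315 / 0.095878

doubling time ≈ 7.23 months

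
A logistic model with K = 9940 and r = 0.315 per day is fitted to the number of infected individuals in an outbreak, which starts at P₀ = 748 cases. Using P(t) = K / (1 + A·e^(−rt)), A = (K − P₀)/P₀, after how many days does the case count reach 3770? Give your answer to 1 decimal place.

A = (9940 − 748)/748 = 12.28877
3770 = 9940/(1 + 12.28877·e^(−0.315t)) → 1 + 12.28877·e^(−0.315t) = 2.6366
e^(−0.315t) = 0.133179 → t = ln(7.5087)/0.315 = 2.01606/0.315

t ≈ 6.4 days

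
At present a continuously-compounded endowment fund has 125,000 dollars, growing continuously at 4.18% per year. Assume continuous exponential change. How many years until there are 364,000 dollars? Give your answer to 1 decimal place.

364000 = 125000 · e^(0.0418·t)
t = ln(364000/125000) / 0.0418 = ln(2.912) / 0.0418 = 1.06884 / 0.0418

t ≈ 25.6 years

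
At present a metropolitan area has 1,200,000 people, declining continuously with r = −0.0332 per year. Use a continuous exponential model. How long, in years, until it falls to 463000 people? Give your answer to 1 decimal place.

463000 = 1200000 · e^(-0.0332·t)
t = ln(463000/1200000) / -0.0332 = ln(0.38583) / -0.0332 = -0.95235 / -0.0332

t ≈ 28.7 years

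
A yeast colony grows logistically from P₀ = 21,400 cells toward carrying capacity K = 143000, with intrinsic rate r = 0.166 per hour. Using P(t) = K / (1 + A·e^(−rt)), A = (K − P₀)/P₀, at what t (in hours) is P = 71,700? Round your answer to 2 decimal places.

t ≈ 10.50 hours

A = (143000 − 21400)/21400 = 5.68224
71700 = 143000/(1 + 5.68224·e^(−0.166t)) → 1 + 5.68224·e^(−0.166t) = 1.99442
e^(−0.166t) = 0.175005 → t = ln(5.71412)/0.166 = 1.74294/0.166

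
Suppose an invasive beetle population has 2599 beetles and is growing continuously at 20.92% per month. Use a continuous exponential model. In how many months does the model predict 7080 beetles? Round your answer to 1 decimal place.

t ≈ 4.8 months

7080 = 2599 · e^(0.2092·t)
t = ln(7080/2599) / 0.2092 = ln(2.72412) / 0.2092 = 1.00215 / 0.2092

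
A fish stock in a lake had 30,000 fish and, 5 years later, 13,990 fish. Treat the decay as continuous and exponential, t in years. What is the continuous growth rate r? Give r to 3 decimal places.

r ≈ -0.153 per year

13990 = 30000 · e^(r·5)
e^(5r) = 13990/30000 = 0.46633
r = ln(0.46633) / 5 = -0.76285 / 5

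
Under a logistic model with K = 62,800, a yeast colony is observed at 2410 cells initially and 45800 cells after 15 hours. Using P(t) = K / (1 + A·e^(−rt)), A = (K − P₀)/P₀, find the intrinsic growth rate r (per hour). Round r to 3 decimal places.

r ≈ 0.281 per hour

A = (62800 − 2410)/2410 = 25.05809
45800 = 62800/(1 + 25.05809·e^(−r·15)) → e^(−15r) = (1.37118 − 1)/25.05809 = 0.014813
r = −ln(0.014813)/15 = 4.21227/15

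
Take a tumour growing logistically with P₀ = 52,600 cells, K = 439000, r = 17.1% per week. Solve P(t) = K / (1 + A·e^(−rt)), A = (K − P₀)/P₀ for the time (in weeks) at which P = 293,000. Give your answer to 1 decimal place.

t ≈ 15.7 weeks

A = (439000 − 52600)/52600 = 7.34601
293000 = 439000/(1 + 7.34601·e^(−0.171t)) → 1 + 7.34601·e^(−0.171t) = 1.49829
e^(−0.171t) = 0.067832 → t = ln(14.74233)/0.171 = 2.69072/0.171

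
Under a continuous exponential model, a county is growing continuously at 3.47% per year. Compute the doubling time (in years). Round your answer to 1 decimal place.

doubling time = ln(2) / |r| = 0.69315 / 0.0347

doubling time ≈ 20.0 years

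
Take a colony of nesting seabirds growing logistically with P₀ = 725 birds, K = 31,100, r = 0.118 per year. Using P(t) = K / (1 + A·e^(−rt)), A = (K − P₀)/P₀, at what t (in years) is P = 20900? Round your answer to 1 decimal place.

A = (31100 − 725)/725 = 41.89655
20900 = 31100/(1 + 41.89655·e^(−0.118t)) → 1 + 41.89655·e^(−0.118t) = 1.48804
e^(−0.118t) = 0.011649 → t = ln(85.84686)/0.118 = 4.45256/0.118

t ≈ 37.7 years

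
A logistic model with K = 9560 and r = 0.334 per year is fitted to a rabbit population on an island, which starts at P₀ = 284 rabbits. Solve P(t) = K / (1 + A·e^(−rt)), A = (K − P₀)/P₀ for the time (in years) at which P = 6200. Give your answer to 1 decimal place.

A = (9560 − 284)/284 = 32.66197
6200 = 9560/(1 + 32.66197·e^(−0.334t)) → 1 + 32.66197·e^(−0.334t) = 1.54194
e^(−0.334t) = 0.016592 → t = ln(60.26911)/0.334 = 4.09882/0.334

t ≈ 12.3 years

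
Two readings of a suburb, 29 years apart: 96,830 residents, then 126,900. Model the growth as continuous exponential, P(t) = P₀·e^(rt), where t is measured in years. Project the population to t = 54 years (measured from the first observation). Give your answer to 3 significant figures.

r = ln(126900/96830) / 29 ≈ 0.009326 per year
P(54) = 96830 · e^(0.009326·54) = 96830 · 1.65464 ≈ 160218.65

≈ 160,000 residents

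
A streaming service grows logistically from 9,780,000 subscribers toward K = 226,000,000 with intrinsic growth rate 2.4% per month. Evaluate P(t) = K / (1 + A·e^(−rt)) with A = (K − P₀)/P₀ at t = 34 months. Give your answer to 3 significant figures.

≈ 21,000,000 subscribers

A = (226000000 − 9780000)/9780000 = 22.10838
P(34) = 226000000 / (1 + 22.10838·e^(−0.024·34)) = 226000000 / (1 + 22.10838·0.442197)
= 226000000 / 10.77626 ≈ 20972026.95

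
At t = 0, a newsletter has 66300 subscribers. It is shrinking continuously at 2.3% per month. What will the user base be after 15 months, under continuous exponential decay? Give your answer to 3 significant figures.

P(15) = 66300 · e^(-0.023·15) = 66300 · e^(-0.345)
= 66300 · 0.70822 ≈ 46955.01

≈ 47,000 subscribers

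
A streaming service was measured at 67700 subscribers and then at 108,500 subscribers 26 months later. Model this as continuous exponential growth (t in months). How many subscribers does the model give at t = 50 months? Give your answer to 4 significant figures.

≈ 167,700 subscribers

r = ln(108500/67700) / 26 ≈ 0.018141 per month
P(50) = 67700 · e^(0.018141·50) = 67700 · 2.477 ≈ 167692.56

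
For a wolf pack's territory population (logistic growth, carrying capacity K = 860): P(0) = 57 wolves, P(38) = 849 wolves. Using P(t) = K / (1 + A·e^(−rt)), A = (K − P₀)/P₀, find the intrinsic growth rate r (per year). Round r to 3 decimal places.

r ≈ 0.184 per year

A = (860 − 57)/57 = 14.08772
849 = 860/(1 + 14.08772·e^(−r·38)) → e^(−38r) = (1.01296 − 1)/14.08772 = 0.00092
r = −ln(0.00092)/38 = 6.99147/38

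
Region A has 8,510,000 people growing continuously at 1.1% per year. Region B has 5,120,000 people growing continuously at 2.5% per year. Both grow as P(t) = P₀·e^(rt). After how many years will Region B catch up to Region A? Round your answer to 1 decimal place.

t ≈ 36.3 years

8510000·e^(0.011t) = 5120000·e^(0.025t)
8510000/5120000 = e^((0.025 − 0.011)t) → ln(1.66211) = 0.014·t
t = 0.50809 / 0.014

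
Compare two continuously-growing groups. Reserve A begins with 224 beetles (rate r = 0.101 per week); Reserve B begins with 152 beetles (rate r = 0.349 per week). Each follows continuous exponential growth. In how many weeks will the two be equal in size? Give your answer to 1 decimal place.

t ≈ 1.6 weeks

224·e^(0.101t) = 152·e^(0.349t)
224/152 = e^((0.349 − 0.101)t) → ln(1.47368) = 0.248·t
t = 0.38777 / 0.248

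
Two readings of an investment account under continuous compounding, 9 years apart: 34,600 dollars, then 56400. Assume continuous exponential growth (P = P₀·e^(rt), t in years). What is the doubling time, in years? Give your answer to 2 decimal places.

doubling time ≈ 12.77 years

r = ln(56400/34600) / 9 = ln(1.63006) / 9 ≈ 0.054291 per year
doubling time = ln 2 / |r| = 0.69315 / 0.054291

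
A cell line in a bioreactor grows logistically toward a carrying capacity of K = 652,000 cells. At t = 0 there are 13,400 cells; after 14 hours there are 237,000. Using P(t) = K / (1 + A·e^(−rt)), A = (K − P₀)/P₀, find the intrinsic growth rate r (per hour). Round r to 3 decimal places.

r ≈ 0.236 per hour

A = (652000 − 13400)/13400 = 47.65672
237000 = 652000/(1 + 47.65672·e^(−r·14)) → e^(−14r) = (2.75105 − 1)/47.65672 = 0.036743
r = −ln(0.036743)/14 = 3.30381/14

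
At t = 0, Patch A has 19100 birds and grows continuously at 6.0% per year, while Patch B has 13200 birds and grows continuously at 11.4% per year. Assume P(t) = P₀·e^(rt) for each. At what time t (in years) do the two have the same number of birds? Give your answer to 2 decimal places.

t ≈ 6.84 years

19100·e^(0.06t) = 13200·e^(0.114t)
19100/13200 = e^((0.114 − 0.06)t) → ln(1.44697) = 0.054·t
t = 0.36947 / 0.054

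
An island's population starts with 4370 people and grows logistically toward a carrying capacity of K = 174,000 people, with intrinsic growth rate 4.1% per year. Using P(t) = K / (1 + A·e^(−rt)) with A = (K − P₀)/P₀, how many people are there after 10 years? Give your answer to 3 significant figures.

A = (174000 − 4370)/4370 = 38.81693
P(10) = 174000 / (1 + 38.81693·e^(−0.041·10)) = 174000 / (1 + 38.81693·0.66365)
= 174000 / 26.76087 ≈ 6502.03

≈ 6,500 people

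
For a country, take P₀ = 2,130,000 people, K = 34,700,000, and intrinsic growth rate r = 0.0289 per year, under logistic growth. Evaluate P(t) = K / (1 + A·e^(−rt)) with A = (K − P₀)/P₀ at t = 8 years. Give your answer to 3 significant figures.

≈ 2,640,000 people

A = (34700000 − 2130000)/2130000 = 15.29108
P(8) = 34700000 / (1 + 15.29108·e^(−0.0289·8)) = 34700000 / (1 + 15.29108·0.793581)
= 34700000 / 13.13471 ≈ 2641855.79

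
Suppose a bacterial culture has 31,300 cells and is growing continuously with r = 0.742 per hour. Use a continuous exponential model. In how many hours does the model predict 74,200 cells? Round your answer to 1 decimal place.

74200 = 31300 · e^(0.742·t)
t = ln(74200/31300) / 0.742 = ln(2.37061) / 0.742 = 0.86315 / 0.742

t ≈ 1.2 hours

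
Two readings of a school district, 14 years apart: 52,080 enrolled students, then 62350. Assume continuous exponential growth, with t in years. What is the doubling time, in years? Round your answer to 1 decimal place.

r = ln(62350/52080) / 14 = ln(1.1972) / 14 ≈ 0.012856 per year
doubling time = ln 2 / |r| = 0.69315 / 0.012856

doubling time ≈ 53.9 years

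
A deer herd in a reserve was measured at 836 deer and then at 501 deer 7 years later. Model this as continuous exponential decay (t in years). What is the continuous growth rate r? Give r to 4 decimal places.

r ≈ -0.0731 per year

501 = 836 · e^(r·7)
e^(7r) = 501/836 = 0.59928
r = ln(0.59928) / 7 = -0.51202 / 7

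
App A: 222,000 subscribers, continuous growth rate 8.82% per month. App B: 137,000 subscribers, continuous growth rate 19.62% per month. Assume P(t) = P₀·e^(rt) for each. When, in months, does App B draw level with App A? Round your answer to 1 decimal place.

t ≈ 4.5 months

222000·e^(0.0882t) = 137000·e^(0.1962t)
222000/137000 = e^((0.1962 − 0.0882)t) → ln(1.62044) = 0.108·t
t = 0.4827 / 0.108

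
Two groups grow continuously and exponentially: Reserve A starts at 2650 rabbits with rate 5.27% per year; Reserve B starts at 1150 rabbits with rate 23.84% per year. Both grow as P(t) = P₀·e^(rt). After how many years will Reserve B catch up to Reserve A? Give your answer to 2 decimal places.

t ≈ 4.50 years

2650·e^(0.0527t) = 1150·e^(0.2384t)
2650/1150 = e^((0.2384 − 0.0527)t) → ln(2.30435) = 0.1857·t
t = 0.8348 / 0.1857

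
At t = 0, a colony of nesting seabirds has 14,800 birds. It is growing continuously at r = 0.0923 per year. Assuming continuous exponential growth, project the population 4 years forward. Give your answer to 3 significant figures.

≈ 21,400 birds

P(4) = 14800 · e^(0.0923·4) = 14800 · e^(0.3692)
= 14800 · 1.44658 ≈ 21409.34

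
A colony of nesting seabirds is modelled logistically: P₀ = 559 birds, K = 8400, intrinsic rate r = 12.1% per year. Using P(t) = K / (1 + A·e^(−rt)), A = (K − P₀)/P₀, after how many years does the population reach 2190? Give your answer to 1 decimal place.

t ≈ 13.2 years

A = (8400 − 559)/559 = 14.02683
2190 = 8400/(1 + 14.02683·e^(−0.121t)) → 1 + 14.02683·e^(−0.121t) = 3.83562
e^(−0.121t) = 0.202157 → t = ln(4.94666)/0.121 = 1.59871/0.121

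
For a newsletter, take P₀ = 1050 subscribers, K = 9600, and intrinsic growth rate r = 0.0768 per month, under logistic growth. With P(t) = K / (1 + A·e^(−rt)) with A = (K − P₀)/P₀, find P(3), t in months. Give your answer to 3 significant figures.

≈ 1,290 subscribers

A = (9600 − 1050)/1050 = 8.14286
P(3) = 9600 / (1 + 8.14286·e^(−0.0768·3)) = 9600 / (1 + 8.14286·0.794216)
= 9600 / 7.46719 ≈ 1285.62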